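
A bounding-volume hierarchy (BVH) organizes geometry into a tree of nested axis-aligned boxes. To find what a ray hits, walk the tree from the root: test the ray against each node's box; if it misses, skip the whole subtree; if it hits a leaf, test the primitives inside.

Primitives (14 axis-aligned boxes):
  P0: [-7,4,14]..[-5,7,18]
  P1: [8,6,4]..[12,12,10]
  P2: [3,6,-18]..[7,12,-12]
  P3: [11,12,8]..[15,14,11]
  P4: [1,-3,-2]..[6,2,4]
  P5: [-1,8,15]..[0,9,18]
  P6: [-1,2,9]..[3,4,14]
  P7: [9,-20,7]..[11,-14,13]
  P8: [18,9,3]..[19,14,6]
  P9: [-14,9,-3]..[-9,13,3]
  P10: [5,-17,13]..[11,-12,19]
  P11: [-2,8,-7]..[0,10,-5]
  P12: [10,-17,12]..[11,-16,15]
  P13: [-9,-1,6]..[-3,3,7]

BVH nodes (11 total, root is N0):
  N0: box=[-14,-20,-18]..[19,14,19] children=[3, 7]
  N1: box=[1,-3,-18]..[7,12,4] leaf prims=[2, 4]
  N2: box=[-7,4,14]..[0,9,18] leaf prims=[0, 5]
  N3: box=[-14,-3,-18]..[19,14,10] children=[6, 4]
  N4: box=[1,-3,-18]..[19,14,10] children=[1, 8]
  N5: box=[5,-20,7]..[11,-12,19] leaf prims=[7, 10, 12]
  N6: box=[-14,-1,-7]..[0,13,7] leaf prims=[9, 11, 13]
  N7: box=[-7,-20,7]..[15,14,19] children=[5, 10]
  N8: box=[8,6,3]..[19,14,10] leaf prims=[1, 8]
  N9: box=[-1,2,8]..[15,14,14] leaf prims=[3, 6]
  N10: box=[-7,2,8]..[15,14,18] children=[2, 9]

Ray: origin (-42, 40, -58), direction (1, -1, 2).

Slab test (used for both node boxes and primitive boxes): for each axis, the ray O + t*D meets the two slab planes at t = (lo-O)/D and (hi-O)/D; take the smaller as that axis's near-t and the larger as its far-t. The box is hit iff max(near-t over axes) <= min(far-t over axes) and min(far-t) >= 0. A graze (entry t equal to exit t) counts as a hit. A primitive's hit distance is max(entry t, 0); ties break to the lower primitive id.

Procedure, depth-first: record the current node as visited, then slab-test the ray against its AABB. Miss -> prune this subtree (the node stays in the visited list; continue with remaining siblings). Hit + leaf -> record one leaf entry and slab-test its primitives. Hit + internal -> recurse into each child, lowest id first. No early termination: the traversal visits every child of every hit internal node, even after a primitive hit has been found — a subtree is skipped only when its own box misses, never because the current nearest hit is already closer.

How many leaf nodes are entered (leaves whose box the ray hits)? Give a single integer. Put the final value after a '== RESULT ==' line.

Trace the traversal:
N0 x:[28,61] y:[26,60] z:[20,77/2] -> hit [28,77/2], descend [3, 7]
  N3 x:[28,61] y:[26,43] z:[20,34] -> hit [28,34], descend [4, 6]
    N4 x:[43,61] y:[26,43] z:[20,34] -> miss, prune
    N6 x:[28,42] y:[27,41] z:[51/2,65/2] -> hit [28,65/2] leaf, test {P9@t=28, P11(miss), P13(miss)}
  N7 x:[35,57] y:[26,60] z:[65/2,77/2] -> hit [35,77/2], descend [5, 10]
    N5 x:[47,53] y:[52,60] z:[65/2,77/2] -> miss, prune
    N10 x:[35,57] y:[26,38] z:[33,38] -> hit [35,38], descend [2, 9]
      N2 x:[35,42] y:[31,36] z:[36,38] -> hit [36,36] leaf, test {P0@t=36, P5(miss)}
      N9 x:[41,57] y:[26,38] z:[33,36] -> miss, prune

order=[0, 3, 4, 6, 7, 5, 10, 2, 9]  |boxes|=9  |leaves|=2  hit=P9

== RESULT ==
2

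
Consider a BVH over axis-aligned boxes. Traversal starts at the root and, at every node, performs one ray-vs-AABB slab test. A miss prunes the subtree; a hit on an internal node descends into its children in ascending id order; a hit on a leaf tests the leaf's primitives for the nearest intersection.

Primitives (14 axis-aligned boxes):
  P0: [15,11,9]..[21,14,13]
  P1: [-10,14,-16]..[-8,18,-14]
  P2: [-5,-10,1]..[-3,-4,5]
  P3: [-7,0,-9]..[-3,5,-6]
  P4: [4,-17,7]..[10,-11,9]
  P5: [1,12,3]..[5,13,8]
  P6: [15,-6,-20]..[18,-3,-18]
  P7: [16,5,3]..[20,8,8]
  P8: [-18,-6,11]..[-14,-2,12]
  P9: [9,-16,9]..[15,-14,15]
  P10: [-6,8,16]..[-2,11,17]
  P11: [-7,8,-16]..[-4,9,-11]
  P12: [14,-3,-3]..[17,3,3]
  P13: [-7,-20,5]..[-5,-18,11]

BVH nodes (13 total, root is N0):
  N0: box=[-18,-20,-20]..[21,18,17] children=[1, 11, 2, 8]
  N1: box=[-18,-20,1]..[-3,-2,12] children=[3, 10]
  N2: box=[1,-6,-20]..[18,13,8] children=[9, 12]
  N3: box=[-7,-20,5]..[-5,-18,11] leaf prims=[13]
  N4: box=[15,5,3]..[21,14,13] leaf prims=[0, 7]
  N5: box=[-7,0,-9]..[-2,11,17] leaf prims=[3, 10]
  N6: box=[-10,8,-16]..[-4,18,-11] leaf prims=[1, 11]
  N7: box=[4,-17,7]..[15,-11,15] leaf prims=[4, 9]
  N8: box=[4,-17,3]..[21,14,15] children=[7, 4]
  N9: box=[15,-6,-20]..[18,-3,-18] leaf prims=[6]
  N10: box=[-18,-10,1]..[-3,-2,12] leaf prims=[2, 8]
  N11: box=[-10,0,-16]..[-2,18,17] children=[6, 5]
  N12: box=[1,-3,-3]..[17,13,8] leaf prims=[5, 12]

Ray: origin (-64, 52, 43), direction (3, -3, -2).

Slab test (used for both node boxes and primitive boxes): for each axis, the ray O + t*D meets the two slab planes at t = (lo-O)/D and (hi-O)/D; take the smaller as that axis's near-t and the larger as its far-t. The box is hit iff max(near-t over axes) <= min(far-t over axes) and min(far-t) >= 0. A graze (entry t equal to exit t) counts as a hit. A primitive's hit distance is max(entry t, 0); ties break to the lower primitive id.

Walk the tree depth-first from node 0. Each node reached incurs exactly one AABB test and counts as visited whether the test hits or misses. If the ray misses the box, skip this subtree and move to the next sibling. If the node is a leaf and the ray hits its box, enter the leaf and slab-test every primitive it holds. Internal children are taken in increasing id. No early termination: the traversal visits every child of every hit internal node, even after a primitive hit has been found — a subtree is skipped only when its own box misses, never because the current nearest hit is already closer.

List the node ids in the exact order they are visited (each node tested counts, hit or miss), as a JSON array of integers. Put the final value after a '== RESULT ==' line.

Trace the traversal:
N0 x:[46/3,85/3] y:[34/3,24] z:[13,63/2] -> hit [46/3,24], descend [1, 2, 8, 11]
  N1 x:[46/3,61/3] y:[18,24] z:[31/2,21] -> hit [18,61/3], descend [3, 10]
    N3 x:[19,59/3] y:[70/3,24] z:[16,19] -> miss, prune
    N10 x:[46/3,61/3] y:[18,62/3] z:[31/2,21] -> hit [18,61/3] leaf, test {P2@t=59/3, P8(miss)}
  N2 x:[65/3,82/3] y:[13,58/3] z:[35/2,63/2] -> miss, prune
  N8 x:[68/3,85/3] y:[38/3,23] z:[14,20] -> miss, prune
  N11 x:[18,62/3] y:[34/3,52/3] z:[13,59/2] -> miss, prune

Visited [0, 1, 3, 10, 2, 8, 11]. Tests: 7 box, 1 leaf. Nearest: P2.

== RESULT ==
[0, 1, 3, 10, 2, 8, 11]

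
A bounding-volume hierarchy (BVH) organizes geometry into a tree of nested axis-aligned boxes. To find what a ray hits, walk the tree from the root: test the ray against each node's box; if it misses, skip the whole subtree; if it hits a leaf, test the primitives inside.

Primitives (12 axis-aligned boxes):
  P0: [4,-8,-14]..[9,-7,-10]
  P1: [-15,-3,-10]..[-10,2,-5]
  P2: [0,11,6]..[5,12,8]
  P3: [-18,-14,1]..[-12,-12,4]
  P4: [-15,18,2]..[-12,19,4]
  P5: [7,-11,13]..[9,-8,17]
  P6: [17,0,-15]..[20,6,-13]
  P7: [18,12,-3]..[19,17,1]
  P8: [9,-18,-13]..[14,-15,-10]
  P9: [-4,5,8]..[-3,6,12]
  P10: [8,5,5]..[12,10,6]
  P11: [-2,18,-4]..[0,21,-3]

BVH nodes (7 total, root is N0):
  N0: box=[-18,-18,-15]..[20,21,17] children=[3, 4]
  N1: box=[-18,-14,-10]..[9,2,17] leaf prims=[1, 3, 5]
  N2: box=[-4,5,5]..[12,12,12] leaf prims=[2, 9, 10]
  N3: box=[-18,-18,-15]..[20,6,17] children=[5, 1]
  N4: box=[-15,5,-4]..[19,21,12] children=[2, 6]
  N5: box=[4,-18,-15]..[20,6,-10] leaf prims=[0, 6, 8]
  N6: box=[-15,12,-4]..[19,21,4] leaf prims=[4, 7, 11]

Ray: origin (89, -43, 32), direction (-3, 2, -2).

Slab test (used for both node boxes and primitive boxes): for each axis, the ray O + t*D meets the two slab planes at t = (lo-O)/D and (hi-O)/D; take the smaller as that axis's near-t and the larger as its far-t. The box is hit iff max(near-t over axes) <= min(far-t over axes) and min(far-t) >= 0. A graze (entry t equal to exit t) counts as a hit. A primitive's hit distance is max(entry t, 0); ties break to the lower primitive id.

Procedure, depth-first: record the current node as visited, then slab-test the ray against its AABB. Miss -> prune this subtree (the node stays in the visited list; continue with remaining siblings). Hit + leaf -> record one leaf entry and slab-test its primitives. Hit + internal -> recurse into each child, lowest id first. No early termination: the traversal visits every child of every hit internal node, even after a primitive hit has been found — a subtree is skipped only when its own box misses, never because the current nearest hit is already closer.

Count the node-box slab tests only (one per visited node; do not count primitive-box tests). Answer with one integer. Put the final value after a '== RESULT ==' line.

Traverse from the root:
N0 x:[23,107/3] y:[25/2,32] z:[15/2,47/2] -> hit [23,47/2], descend [3, 4]
  N3 x:[23,107/3] y:[25/2,49/2] z:[15/2,47/2] -> hit [23,47/2], descend [1, 5]
    N1 x:[80/3,107/3] y:[29/2,45/2] z:[15/2,21] -> miss, prune
    N5 x:[23,85/3] y:[25/2,49/2] z:[21,47/2] -> hit [23,47/2] leaf, test {P0(miss), P6@t=23, P8(miss)}
  N4 x:[70/3,104/3] y:[24,32] z:[10,18] -> miss, prune

Summary -> nodes [0, 3, 1, 5, 4]; box-tests=5; leaf-entries=1; first=P6

== RESULT ==
5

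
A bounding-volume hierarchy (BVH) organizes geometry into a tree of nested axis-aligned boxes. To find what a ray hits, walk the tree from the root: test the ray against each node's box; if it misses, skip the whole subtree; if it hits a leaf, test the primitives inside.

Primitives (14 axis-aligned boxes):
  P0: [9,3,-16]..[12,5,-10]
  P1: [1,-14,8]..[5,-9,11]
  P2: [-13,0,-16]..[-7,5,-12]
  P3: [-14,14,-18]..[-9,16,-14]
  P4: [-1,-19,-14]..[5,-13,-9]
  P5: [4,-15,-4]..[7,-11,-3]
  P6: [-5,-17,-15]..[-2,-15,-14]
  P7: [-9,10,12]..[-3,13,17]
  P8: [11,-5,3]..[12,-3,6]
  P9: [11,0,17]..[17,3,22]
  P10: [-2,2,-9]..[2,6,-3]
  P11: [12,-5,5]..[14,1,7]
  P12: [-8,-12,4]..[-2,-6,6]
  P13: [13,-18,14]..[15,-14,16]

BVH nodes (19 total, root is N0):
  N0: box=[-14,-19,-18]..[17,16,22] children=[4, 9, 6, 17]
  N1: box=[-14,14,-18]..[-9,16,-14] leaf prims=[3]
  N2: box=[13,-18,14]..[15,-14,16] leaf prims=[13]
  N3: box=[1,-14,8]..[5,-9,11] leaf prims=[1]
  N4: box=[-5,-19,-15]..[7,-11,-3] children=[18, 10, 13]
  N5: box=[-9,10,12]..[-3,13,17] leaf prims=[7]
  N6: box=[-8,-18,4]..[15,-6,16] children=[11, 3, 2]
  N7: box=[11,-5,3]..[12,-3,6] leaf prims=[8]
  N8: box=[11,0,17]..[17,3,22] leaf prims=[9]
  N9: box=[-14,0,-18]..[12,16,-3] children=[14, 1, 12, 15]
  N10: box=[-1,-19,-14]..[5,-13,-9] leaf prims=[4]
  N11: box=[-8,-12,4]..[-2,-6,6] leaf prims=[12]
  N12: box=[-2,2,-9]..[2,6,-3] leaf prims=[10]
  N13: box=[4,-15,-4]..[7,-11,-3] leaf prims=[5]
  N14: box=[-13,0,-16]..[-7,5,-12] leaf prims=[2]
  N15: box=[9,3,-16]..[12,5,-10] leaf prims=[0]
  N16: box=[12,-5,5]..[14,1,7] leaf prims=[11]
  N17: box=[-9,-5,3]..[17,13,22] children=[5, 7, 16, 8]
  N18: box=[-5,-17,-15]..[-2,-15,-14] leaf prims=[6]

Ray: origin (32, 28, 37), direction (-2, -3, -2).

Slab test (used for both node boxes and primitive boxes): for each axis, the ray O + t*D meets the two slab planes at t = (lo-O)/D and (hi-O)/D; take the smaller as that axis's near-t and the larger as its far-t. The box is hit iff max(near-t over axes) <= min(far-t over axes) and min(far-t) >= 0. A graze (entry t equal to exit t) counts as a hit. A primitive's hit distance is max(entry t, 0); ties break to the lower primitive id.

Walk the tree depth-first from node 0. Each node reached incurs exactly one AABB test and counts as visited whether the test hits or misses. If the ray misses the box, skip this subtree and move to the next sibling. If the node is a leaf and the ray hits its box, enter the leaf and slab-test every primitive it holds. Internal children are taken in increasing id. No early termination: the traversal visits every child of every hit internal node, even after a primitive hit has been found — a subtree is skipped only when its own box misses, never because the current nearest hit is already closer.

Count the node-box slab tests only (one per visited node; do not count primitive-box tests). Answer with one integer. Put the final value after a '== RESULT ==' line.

Traverse from the root:
N0 x:[15/2,23] y:[4,47/3] z:[15/2,55/2] -> hit [15/2,47/3], descend [4, 6, 9, 17]
  N4 x:[25/2,37/2] y:[13,47/3] z:[20,26] -> miss, prune
  N6 x:[17/2,20] y:[34/3,46/3] z:[21/2,33/2] -> hit [34/3,46/3], descend [2, 3, 11]
    N2 x:[17/2,19/2] y:[14,46/3] z:[21/2,23/2] -> miss, prune
    N3 x:[27/2,31/2] y:[37/3,14] z:[13,29/2] -> hit [27/2,14] leaf, test {P1@t=27/2}
    N11 x:[17,20] y:[34/3,40/3] z:[31/2,33/2] -> miss, prune
  N9 x:[10,23] y:[4,28/3] z:[20,55/2] -> miss, prune
  N17 x:[15/2,41/2] y:[5,11] z:[15/2,17] -> hit [15/2,11], descend [5, 7, 8, 16]
    N5 x:[35/2,41/2] y:[5,6] z:[10,25/2] -> miss, prune
    N7 x:[10,21/2] y:[31/3,11] z:[31/2,17] -> miss, prune
    N8 x:[15/2,21/2] y:[25/3,28/3] z:[15/2,10] -> hit [25/3,28/3] leaf, test {P9@t=25/3}
    N16 x:[9,10] y:[9,11] z:[15,16] -> miss, prune

Visited [0, 4, 6, 2, 3, 11, 9, 17, 5, 7, 8, 16]. Tests: 12 box, 2 leaf. Nearest: P9.

== RESULT ==
12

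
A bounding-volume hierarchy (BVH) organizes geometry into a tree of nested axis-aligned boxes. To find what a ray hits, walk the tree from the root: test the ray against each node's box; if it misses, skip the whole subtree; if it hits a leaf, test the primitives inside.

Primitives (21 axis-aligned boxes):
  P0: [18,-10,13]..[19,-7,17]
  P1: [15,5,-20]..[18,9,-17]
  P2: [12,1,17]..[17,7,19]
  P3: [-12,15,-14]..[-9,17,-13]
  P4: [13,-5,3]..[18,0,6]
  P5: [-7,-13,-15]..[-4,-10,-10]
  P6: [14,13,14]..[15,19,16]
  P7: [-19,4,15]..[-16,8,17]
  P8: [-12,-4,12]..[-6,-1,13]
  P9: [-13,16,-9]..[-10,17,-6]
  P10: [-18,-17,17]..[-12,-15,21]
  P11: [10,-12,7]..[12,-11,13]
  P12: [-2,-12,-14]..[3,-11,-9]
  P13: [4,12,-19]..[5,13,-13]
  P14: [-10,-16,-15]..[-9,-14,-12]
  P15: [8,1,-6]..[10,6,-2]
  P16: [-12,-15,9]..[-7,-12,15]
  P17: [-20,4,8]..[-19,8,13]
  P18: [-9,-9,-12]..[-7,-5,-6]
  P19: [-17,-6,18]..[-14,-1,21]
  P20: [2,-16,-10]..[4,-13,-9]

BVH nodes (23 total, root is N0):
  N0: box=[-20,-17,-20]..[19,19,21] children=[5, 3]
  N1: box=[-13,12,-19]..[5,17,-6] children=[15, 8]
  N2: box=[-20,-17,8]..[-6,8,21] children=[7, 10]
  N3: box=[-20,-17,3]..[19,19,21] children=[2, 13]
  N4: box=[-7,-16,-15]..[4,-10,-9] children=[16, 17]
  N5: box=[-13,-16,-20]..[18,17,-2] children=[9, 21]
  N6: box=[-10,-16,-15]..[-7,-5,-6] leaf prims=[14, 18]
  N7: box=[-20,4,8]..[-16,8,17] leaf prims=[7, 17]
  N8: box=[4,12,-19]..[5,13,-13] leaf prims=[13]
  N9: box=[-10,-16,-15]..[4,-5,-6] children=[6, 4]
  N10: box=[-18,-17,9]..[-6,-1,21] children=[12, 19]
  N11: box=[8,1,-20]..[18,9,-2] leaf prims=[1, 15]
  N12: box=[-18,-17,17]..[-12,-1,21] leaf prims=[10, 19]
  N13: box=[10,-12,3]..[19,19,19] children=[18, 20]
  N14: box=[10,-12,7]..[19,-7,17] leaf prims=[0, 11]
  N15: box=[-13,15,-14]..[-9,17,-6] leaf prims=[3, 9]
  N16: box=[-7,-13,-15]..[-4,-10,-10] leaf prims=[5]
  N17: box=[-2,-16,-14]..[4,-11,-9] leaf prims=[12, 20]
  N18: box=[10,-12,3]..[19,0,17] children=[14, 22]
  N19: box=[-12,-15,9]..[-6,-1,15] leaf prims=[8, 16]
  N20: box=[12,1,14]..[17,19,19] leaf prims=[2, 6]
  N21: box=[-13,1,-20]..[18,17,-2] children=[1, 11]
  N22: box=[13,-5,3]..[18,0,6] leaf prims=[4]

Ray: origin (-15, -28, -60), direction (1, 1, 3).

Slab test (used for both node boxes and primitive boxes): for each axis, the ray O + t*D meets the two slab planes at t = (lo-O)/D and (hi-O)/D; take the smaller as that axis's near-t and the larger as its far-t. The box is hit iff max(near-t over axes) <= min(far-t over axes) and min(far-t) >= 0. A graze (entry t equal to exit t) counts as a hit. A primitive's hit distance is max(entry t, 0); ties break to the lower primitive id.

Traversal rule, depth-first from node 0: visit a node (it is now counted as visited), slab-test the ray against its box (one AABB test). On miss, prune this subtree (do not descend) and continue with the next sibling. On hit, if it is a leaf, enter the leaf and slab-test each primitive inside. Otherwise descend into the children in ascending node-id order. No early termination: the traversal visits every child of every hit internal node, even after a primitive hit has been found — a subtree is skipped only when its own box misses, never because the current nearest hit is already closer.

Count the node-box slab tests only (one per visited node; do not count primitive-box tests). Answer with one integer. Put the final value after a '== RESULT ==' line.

Traverse from the root:
N0 x:[-5,34] y:[11,47] z:[40/3,27] -> hit [40/3,27], descend [3, 5]
  N3 x:[-5,34] y:[11,47] z:[21,27] -> hit [21,27], descend [2, 13]
    N2 x:[-5,9] y:[11,36] z:[68/3,27] -> miss, prune
    N13 x:[25,34] y:[16,47] z:[21,79/3] -> hit [25,79/3], descend [18, 20]
      N18 x:[25,34] y:[16,28] z:[21,77/3] -> hit [25,77/3], descend [14, 22]
        N14 x:[25,34] y:[16,21] z:[67/3,77/3] -> miss, prune
        N22 x:[28,33] y:[23,28] z:[21,22] -> miss, prune
      N20 x:[27,32] y:[29,47] z:[74/3,79/3] -> miss, prune
  N5 x:[2,33] y:[12,45] z:[40/3,58/3] -> hit [40/3,58/3], descend [9, 21]
    N9 x:[5,19] y:[12,23] z:[15,18] -> hit [15,18], descend [4, 6]
      N4 x:[8,19] y:[12,18] z:[15,17] -> hit [15,17], descend [16, 17]
        N16 x:[8,11] y:[15,18] z:[15,50/3] -> miss, prune
        N17 x:[13,19] y:[12,17] z:[46/3,17] -> hit [46/3,17] leaf, test {P12@t=16, P20(miss)}
      N6 x:[5,8] y:[12,23] z:[15,18] -> miss, prune
    N21 x:[2,33] y:[29,45] z:[40/3,58/3] -> miss, prune

Summary -> nodes [0, 3, 2, 13, 18, 14, 22, 20, 5, 9, 4, 16, 17, 6, 21]; box-tests=15; leaf-entries=1; first=P12

== RESULT ==
15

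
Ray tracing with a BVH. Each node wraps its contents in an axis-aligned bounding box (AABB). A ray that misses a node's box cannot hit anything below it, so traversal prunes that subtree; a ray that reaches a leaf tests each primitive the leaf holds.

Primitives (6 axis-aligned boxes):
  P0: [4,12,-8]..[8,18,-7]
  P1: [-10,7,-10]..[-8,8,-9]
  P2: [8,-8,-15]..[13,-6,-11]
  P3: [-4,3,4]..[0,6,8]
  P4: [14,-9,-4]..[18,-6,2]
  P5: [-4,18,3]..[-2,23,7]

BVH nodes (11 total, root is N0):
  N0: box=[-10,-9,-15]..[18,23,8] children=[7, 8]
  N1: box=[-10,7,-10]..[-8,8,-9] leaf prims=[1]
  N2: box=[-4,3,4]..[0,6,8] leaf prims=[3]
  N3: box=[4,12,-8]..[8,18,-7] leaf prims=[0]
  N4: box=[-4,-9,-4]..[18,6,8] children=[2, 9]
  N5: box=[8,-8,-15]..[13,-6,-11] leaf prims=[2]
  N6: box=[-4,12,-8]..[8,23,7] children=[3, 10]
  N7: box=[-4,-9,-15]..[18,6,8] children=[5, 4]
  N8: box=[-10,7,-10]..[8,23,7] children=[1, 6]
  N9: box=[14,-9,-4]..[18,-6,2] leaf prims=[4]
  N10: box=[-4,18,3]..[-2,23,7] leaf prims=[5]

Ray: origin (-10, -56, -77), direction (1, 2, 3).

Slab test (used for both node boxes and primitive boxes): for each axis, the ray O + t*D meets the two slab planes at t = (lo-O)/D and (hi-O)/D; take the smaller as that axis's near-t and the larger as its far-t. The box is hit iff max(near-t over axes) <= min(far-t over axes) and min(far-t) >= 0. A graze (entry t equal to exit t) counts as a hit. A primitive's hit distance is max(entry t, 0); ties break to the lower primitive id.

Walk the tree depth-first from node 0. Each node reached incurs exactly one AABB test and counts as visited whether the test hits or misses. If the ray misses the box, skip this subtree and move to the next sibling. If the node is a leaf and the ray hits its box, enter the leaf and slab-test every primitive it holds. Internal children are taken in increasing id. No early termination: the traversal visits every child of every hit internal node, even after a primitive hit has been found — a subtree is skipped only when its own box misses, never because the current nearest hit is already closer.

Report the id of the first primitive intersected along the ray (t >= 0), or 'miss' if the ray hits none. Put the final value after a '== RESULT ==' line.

Traverse from the root:
N0 x:[0,28] y:[47/2,79/2] z:[62/3,85/3] -> hit [47/2,28], descend [7, 8]
  N7 x:[6,28] y:[47/2,31] z:[62/3,85/3] -> hit [47/2,28], descend [4, 5]
    N4 x:[6,28] y:[47/2,31] z:[73/3,85/3] -> hit [73/3,28], descend [2, 9]
      N2 x:[6,10] y:[59/2,31] z:[27,85/3] -> miss, prune
      N9 x:[24,28] y:[47/2,25] z:[73/3,79/3] -> hit [73/3,25] leaf, test {P4@t=73/3}
    N5 x:[18,23] y:[24,25] z:[62/3,22] -> miss, prune
  N8 x:[0,18] y:[63/2,79/2] z:[67/3,28] -> miss, prune

Visited [0, 7, 4, 2, 9, 5, 8]. Tests: 7 box, 1 leaf. Nearest: P4.

== RESULT ==
4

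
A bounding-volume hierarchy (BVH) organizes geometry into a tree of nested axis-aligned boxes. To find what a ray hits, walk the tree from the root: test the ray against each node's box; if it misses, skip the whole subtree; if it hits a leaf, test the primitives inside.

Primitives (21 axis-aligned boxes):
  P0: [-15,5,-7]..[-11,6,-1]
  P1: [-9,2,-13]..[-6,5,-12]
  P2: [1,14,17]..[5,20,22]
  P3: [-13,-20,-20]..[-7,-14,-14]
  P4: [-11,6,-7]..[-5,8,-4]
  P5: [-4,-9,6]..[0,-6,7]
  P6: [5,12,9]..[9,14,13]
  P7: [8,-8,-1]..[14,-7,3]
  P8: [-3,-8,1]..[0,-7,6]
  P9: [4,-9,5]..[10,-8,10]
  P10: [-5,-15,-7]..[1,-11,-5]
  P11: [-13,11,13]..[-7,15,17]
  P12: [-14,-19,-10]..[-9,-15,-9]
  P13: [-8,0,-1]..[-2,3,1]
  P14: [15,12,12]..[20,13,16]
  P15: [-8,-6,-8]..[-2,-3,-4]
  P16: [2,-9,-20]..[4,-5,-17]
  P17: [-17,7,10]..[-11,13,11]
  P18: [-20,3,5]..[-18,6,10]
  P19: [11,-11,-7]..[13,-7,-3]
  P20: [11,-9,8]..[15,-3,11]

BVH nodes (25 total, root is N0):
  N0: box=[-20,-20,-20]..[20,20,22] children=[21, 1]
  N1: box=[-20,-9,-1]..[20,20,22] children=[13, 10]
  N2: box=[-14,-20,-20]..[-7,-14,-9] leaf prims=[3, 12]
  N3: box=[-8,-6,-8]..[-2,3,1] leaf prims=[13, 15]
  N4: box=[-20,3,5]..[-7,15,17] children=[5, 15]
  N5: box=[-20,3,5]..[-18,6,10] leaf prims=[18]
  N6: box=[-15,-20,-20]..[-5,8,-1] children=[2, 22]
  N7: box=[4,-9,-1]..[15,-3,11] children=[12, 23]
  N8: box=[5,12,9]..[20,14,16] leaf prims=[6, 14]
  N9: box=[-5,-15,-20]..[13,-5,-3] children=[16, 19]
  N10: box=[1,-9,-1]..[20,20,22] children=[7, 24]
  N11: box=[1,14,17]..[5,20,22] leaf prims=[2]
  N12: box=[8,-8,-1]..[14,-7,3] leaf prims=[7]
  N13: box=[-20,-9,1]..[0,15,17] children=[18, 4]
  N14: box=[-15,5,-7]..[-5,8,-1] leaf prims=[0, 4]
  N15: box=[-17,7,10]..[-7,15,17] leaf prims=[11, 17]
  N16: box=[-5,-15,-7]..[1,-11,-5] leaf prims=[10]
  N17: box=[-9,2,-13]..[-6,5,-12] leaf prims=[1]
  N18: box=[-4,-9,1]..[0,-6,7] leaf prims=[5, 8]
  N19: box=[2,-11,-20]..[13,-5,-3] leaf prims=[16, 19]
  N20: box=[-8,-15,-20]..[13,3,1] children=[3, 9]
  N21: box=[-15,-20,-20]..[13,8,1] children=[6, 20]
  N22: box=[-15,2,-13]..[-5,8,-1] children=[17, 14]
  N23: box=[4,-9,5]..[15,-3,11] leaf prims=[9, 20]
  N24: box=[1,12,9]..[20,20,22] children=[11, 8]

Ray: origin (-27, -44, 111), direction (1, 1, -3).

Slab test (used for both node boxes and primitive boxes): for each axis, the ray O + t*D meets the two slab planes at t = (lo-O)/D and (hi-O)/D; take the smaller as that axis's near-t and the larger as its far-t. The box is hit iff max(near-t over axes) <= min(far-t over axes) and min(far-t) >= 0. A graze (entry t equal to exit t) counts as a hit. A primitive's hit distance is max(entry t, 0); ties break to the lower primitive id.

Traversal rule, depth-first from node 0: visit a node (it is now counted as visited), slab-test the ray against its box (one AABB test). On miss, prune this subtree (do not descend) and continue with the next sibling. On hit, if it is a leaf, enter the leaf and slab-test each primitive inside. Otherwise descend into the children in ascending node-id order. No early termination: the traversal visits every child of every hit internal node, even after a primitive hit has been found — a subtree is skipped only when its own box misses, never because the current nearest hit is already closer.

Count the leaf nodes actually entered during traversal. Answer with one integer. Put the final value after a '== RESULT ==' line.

Traverse from the root:
N0 x:[7,47] y:[24,64] z:[89/3,131/3] -> hit [89/3,131/3], descend [1, 21]
  N1 x:[7,47] y:[35,64] z:[89/3,112/3] -> hit [35,112/3], descend [10, 13]
    N10 x:[28,47] y:[35,64] z:[89/3,112/3] -> hit [35,112/3], descend [7, 24]
      N7 x:[31,42] y:[35,41] z:[100/3,112/3] -> hit [35,112/3], descend [12, 23]
        N12 x:[35,41] y:[36,37] z:[36,112/3] -> hit [36,37] leaf, test {P7@t=36}
        N23 x:[31,42] y:[35,41] z:[100/3,106/3] -> hit [35,106/3] leaf, test {P9@t=35, P20(miss)}
      N24 x:[28,47] y:[56,64] z:[89/3,34] -> miss, prune
    N13 x:[7,27] y:[35,59] z:[94/3,110/3] -> miss, prune
  N21 x:[12,40] y:[24,52] z:[110/3,131/3] -> hit [110/3,40], descend [6, 20]
    N6 x:[12,22] y:[24,52] z:[112/3,131/3] -> miss, prune
    N20 x:[19,40] y:[29,47] z:[110/3,131/3] -> hit [110/3,40], descend [3, 9]
      N3 x:[19,25] y:[38,47] z:[110/3,119/3] -> miss, prune
      N9 x:[22,40] y:[29,39] z:[38,131/3] -> hit [38,39], descend [16, 19]
        N16 x:[22,28] y:[29,33] z:[116/3,118/3] -> miss, prune
        N19 x:[29,40] y:[33,39] z:[38,131/3] -> hit [38,39] leaf, test {P16(miss), P19(miss)}

15 AABB tests over nodes [0, 1, 10, 7, 12, 23, 24, 13, 21, 6, 20, 3, 9, 16, 19]; 3 leaves entered; closest P9.

== RESULT ==
3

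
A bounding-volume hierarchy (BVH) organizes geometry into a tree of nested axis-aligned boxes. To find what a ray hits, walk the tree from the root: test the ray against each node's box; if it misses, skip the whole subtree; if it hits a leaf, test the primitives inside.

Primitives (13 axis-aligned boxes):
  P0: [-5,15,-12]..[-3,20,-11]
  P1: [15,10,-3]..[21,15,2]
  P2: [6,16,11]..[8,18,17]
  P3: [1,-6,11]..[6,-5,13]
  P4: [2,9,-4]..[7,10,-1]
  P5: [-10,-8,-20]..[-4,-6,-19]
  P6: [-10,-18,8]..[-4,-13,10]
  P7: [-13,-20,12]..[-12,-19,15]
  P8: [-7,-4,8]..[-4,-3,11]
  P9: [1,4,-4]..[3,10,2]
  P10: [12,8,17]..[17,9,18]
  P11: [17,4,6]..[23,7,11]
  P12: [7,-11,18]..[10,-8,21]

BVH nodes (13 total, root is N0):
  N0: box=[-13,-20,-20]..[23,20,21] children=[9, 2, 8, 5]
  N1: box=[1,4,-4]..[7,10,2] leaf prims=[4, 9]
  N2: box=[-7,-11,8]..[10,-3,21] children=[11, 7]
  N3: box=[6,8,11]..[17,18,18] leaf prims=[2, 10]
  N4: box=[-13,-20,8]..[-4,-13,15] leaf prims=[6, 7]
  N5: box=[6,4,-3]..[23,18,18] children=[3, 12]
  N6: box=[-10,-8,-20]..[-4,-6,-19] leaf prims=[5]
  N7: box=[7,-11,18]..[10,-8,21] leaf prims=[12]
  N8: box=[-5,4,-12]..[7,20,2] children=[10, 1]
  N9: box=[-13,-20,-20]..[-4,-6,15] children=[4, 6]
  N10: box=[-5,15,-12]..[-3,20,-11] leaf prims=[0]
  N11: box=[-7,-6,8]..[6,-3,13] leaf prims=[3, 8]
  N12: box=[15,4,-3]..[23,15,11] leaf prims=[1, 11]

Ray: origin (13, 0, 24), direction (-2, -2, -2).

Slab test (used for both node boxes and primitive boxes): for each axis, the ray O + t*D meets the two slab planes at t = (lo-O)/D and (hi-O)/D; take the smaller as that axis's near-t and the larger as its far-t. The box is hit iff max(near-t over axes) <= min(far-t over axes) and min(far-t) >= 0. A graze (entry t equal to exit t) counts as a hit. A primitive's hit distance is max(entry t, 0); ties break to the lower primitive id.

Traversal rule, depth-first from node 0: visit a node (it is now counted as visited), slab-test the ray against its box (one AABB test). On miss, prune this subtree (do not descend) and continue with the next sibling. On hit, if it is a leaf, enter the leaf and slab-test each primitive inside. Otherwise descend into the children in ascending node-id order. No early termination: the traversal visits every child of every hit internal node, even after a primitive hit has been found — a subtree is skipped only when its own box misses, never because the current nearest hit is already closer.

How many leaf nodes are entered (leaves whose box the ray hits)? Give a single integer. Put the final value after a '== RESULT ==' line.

Walk:
N0 x:[-5,13] y:[-10,10] z:[3/2,22] -> hit [3/2,10], descend [2, 5, 8, 9]
  N2 x:[3/2,10] y:[3/2,11/2] z:[3/2,8] -> hit [3/2,11/2], descend [7, 11]
    N7 x:[3/2,3] y:[4,11/2] z:[3/2,3] -> miss, prune
    N11 x:[7/2,10] y:[3/2,3] z:[11/2,8] -> miss, prune
  N5 x:[-5,7/2] y:[-9,-2] z:[3,27/2] -> miss, prune
  N8 x:[3,9] y:[-10,-2] z:[11,18] -> miss, prune
  N9 x:[17/2,13] y:[3,10] z:[9/2,22] -> hit [17/2,10], descend [4, 6]
    N4 x:[17/2,13] y:[13/2,10] z:[9/2,8] -> miss, prune
    N6 x:[17/2,23/2] y:[3,4] z:[43/2,22] -> miss, prune

Visited [0, 2, 7, 11, 5, 8, 9, 4, 6]. Tests: 9 box, 0 leaf. Nearest: miss.

== RESULT ==
0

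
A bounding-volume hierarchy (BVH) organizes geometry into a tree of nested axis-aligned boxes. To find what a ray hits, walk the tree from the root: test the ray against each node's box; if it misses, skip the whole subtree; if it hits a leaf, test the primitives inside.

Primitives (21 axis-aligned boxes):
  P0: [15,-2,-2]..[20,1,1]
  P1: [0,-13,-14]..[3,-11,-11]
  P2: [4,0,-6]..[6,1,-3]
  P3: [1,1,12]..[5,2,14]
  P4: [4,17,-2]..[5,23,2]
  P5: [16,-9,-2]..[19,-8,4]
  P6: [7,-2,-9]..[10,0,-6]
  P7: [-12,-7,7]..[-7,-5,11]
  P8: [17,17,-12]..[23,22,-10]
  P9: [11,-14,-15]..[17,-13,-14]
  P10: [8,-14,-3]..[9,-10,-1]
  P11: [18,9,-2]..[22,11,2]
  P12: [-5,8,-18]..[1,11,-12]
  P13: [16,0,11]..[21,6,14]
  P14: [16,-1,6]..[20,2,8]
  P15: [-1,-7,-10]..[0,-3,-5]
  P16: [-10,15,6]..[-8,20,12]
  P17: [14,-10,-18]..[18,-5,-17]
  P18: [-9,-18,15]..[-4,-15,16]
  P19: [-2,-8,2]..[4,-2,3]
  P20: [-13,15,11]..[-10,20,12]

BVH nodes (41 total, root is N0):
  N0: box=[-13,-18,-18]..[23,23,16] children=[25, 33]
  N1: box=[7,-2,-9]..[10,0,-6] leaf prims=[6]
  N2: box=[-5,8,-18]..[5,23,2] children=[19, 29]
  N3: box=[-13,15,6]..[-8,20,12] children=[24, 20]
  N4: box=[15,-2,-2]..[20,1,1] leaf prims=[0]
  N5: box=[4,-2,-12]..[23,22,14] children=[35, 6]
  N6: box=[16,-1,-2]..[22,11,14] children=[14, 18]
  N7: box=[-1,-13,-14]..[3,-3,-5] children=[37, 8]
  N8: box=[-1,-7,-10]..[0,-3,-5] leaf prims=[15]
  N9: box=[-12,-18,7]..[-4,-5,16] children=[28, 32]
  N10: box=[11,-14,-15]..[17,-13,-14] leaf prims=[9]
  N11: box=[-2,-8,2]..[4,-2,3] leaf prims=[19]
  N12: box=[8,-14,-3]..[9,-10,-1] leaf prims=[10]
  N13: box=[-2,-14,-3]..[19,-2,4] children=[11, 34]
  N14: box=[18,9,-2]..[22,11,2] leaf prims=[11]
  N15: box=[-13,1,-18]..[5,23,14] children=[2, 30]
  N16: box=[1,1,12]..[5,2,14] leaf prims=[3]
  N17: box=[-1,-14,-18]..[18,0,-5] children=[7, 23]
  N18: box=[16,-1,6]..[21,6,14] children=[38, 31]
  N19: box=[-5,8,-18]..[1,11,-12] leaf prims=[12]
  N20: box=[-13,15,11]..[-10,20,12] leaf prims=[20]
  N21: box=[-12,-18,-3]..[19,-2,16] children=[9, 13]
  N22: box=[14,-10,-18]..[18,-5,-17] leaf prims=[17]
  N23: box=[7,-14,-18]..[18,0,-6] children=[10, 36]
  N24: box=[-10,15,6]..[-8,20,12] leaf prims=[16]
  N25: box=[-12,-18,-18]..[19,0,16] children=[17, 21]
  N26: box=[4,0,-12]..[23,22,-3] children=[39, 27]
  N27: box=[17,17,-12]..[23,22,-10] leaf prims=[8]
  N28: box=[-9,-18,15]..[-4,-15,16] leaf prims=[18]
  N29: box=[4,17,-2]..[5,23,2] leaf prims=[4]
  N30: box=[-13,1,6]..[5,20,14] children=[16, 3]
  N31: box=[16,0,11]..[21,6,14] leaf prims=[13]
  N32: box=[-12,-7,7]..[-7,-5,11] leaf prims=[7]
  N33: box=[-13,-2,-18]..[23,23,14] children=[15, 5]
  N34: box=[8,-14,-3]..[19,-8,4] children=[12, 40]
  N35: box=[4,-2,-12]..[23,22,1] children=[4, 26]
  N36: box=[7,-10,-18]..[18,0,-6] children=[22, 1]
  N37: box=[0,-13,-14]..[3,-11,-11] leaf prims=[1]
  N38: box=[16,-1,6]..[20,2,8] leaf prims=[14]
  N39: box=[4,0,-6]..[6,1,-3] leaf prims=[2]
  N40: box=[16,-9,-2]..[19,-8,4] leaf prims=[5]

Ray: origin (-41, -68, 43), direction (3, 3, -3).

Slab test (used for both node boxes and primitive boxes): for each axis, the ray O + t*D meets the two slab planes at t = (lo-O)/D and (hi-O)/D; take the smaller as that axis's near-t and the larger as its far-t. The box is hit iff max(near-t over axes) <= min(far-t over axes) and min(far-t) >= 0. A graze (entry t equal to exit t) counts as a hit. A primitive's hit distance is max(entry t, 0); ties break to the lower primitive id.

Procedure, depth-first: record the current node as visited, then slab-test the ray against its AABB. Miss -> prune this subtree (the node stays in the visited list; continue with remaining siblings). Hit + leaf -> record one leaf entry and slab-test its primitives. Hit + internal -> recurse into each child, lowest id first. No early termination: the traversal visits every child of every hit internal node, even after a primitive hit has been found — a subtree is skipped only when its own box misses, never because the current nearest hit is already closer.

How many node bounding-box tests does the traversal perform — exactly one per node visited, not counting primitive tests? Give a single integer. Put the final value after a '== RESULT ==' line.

Trace the traversal:
N0 x:[28/3,64/3] y:[50/3,91/3] z:[9,61/3] -> hit [50/3,61/3], descend [25, 33]
  N25 x:[29/3,20] y:[50/3,68/3] z:[9,61/3] -> hit [50/3,20], descend [17, 21]
    N17 x:[40/3,59/3] y:[18,68/3] z:[16,61/3] -> hit [18,59/3], descend [7, 23]
      N7 x:[40/3,44/3] y:[55/3,65/3] z:[16,19] -> miss, prune
      N23 x:[16,59/3] y:[18,68/3] z:[49/3,61/3] -> hit [18,59/3], descend [10, 36]
        N10 x:[52/3,58/3] y:[18,55/3] z:[19,58/3] -> miss, prune
        N36 x:[16,59/3] y:[58/3,68/3] z:[49/3,61/3] -> hit [58/3,59/3], descend [1, 22]
          N1 x:[16,17] y:[22,68/3] z:[49/3,52/3] -> miss, prune
          N22 x:[55/3,59/3] y:[58/3,21] z:[20,61/3] -> miss, prune
    N21 x:[29/3,20] y:[50/3,22] z:[9,46/3] -> miss, prune
  N33 x:[28/3,64/3] y:[22,91/3] z:[29/3,61/3] -> miss, prune

11 AABB tests over nodes [0, 25, 17, 7, 23, 10, 36, 1, 22, 21, 33]; 0 leaves entered; closest miss.

== RESULT ==
11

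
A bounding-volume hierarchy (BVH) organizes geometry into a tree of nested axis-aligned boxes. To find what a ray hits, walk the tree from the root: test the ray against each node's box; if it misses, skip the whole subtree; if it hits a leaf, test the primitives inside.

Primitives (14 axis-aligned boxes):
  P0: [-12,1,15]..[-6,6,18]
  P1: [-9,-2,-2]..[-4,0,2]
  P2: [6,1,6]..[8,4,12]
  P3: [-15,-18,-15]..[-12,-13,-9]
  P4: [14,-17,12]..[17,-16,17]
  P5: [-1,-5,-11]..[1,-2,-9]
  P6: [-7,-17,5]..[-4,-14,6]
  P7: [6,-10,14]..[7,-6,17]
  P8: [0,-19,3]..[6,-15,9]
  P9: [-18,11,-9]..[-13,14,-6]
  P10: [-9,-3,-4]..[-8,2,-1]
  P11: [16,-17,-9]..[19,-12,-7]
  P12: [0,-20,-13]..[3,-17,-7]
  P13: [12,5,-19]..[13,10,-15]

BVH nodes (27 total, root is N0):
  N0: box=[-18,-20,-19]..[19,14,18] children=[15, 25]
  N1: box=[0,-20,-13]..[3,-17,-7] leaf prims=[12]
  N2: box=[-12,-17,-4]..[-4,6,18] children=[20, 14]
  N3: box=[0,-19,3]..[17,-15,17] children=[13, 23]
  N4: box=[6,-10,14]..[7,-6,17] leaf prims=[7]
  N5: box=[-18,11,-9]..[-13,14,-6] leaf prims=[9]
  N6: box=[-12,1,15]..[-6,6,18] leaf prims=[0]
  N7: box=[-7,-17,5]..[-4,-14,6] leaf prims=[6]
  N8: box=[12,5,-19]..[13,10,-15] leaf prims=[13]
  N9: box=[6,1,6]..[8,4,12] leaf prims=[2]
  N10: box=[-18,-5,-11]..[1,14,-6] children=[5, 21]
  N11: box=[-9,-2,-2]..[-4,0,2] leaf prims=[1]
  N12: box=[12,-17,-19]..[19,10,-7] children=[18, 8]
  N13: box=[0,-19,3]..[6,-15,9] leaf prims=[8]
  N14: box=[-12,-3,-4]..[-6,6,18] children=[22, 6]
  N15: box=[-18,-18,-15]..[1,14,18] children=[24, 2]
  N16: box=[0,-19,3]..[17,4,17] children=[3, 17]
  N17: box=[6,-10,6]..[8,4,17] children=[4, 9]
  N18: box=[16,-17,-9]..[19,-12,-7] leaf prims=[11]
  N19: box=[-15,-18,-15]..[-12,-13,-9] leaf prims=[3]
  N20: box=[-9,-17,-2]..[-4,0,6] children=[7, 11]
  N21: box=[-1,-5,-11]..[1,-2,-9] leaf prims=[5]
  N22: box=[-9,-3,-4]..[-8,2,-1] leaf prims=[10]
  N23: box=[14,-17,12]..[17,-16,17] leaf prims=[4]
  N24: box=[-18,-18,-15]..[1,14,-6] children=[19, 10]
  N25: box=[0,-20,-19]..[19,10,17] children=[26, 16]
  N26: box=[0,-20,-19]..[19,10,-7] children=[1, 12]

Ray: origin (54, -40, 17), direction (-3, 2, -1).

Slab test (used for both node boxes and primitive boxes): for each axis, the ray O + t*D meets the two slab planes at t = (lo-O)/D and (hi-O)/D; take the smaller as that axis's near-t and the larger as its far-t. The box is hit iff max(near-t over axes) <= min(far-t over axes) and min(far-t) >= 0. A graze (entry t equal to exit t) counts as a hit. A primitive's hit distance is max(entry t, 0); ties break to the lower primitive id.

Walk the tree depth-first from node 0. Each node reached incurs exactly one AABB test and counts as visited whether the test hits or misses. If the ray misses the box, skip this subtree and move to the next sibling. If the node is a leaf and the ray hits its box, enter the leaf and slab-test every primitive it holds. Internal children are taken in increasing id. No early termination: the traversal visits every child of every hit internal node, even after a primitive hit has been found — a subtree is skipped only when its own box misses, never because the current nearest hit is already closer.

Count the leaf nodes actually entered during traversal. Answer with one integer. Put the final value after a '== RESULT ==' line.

Walk:
N0 x:[35/3,24] y:[10,27] z:[-1,36] -> hit [35/3,24], descend [15, 25]
  N15 x:[53/3,24] y:[11,27] z:[-1,32] -> hit [53/3,24], descend [2, 24]
    N2 x:[58/3,22] y:[23/2,23] z:[-1,21] -> hit [58/3,21], descend [14, 20]
      N14 x:[20,22] y:[37/2,23] z:[-1,21] -> hit [20,21], descend [6, 22]
        N6 x:[20,22] y:[41/2,23] z:[-1,2] -> miss, prune
        N22 x:[62/3,21] y:[37/2,21] z:[18,21] -> hit [62/3,21] leaf, test {P10@t=62/3}
      N20 x:[58/3,21] y:[23/2,20] z:[11,19] -> miss, prune
    N24 x:[53/3,24] y:[11,27] z:[23,32] -> hit [23,24], descend [10, 19]
      N10 x:[53/3,24] y:[35/2,27] z:[23,28] -> hit [23,24], descend [5, 21]
        N5 x:[67/3,24] y:[51/2,27] z:[23,26] -> miss, prune
        N21 x:[53/3,55/3] y:[35/2,19] z:[26,28] -> miss, prune
      N19 x:[22,23] y:[11,27/2] z:[26,32] -> miss, prune
  N25 x:[35/3,18] y:[10,25] z:[0,36] -> hit [35/3,18], descend [16, 26]
    N16 x:[37/3,18] y:[21/2,22] z:[0,14] -> hit [37/3,14], descend [3, 17]
      N3 x:[37/3,18] y:[21/2,25/2] z:[0,14] -> hit [37/3,25/2], descend [13, 23]
        N13 x:[16,18] y:[21/2,25/2] z:[8,14] -> miss, prune
        N23 x:[37/3,40/3] y:[23/2,12] z:[0,5] -> miss, prune
      N17 x:[46/3,16] y:[15,22] z:[0,11] -> miss, prune
    N26 x:[35/3,18] y:[10,25] z:[24,36] -> miss, prune

19 AABB tests over nodes [0, 15, 2, 14, 6, 22, 20, 24, 10, 5, 21, 19, 25, 16, 3, 13, 23, 17, 26]; 1 leaf entered; closest P10.

== RESULT ==
1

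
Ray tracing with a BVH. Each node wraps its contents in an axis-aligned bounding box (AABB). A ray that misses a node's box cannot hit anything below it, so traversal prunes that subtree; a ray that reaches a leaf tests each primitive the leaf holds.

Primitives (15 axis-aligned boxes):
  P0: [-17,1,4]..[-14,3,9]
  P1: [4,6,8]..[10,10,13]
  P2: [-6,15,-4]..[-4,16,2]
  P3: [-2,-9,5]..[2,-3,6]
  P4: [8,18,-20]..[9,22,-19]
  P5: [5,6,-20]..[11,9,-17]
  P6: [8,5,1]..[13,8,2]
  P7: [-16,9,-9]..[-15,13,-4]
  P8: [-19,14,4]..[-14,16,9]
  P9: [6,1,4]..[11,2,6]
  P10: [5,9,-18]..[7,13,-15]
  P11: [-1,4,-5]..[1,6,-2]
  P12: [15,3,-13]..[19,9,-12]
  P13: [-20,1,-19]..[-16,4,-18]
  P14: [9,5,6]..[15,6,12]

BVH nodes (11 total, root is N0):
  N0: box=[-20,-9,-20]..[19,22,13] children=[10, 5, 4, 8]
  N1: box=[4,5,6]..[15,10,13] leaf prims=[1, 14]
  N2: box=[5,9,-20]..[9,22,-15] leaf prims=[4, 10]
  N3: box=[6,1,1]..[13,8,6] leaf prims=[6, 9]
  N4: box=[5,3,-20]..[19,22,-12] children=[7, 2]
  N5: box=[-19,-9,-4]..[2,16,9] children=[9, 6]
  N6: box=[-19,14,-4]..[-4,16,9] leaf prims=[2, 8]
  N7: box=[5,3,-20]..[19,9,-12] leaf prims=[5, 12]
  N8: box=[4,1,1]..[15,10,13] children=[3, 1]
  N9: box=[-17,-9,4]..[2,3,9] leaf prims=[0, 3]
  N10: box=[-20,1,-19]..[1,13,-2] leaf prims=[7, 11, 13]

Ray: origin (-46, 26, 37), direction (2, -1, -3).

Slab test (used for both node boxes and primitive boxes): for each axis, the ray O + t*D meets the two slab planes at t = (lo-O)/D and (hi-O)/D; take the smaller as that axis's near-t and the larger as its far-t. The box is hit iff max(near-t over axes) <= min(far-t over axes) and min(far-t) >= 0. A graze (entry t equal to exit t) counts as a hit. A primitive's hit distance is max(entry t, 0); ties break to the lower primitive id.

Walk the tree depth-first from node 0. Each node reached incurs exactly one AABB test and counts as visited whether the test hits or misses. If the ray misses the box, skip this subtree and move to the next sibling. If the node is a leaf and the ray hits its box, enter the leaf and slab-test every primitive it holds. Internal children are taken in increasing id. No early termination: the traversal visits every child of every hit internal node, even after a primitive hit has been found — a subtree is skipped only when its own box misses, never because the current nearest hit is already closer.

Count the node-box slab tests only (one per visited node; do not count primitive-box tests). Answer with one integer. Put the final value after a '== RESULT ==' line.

Walk:
N0 x:[13,65/2] y:[4,35] z:[8,19] -> hit [13,19], descend [4, 5, 8, 10]
  N4 x:[51/2,65/2] y:[4,23] z:[49/3,19] -> miss, prune
  N5 x:[27/2,24] y:[10,35] z:[28/3,41/3] -> hit [27/2,41/3], descend [6, 9]
    N6 x:[27/2,21] y:[10,12] z:[28/3,41/3] -> miss, prune
    N9 x:[29/2,24] y:[23,35] z:[28/3,11] -> miss, prune
  N8 x:[25,61/2] y:[16,25] z:[8,12] -> miss, prune
  N10 x:[13,47/2] y:[13,25] z:[13,56/3] -> hit [13,56/3] leaf, test {P7@t=15, P11(miss), P13(miss)}

Summary -> nodes [0, 4, 5, 6, 9, 8, 10]; box-tests=7; leaf-entries=1; first=P7

== RESULT ==
7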